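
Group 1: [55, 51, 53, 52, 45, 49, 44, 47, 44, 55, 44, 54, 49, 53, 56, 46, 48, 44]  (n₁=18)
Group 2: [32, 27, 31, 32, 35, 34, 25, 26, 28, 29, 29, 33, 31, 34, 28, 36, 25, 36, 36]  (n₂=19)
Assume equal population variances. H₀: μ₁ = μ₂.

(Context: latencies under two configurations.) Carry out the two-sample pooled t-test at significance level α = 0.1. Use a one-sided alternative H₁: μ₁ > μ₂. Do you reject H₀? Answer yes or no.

x̄₁=49.389, s₁=4.327, n₁=18
x̄₂=30.895, s₂=3.755, n₂=19
s_p² = [17·4.327² + 18·3.755²]/35 = 16.3448
SE = √(s_p²·(1/18+1/19)) = 1.3298
t = (49.389−30.895)/1.3298 = 13.9078
df = 35
p-value (one-sided, H₁ greater) = 0.00000
At α=0.1: p < α → reject H₀

reject H₀: yes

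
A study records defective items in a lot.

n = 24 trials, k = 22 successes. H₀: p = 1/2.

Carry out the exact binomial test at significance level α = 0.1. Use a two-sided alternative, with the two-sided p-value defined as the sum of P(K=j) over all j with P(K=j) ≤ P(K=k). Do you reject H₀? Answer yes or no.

Exact binomial: n=24, k=22, p₀=1/2=0.5000
P(X=j) = C(n,j)·p₀^j·(1−p₀)^(n−j); p = Σ P(X=j) over j with P(X=j) ≤ P(X=22)
p-value (two-sided) = 0.00004
At α=0.1: p < α → reject H₀

reject H₀: yes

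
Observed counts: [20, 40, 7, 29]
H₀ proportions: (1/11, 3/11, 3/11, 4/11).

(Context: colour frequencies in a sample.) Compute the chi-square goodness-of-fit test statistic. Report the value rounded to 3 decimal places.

test statistic = 36.907

n = 96; E_i = n·p_i = [8.73, 26.18, 26.18, 34.91]
χ² = (20−8.73)²/8.73 + (40−26.18)²/26.18 + (7−26.18)²/26.18 + (29−34.91)²/34.91 = 36.9071
df = 3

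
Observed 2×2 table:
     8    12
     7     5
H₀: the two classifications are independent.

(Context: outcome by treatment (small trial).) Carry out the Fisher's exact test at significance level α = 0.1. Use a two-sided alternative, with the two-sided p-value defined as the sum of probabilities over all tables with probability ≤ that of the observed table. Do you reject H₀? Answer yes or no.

Margins: r₁=20, r₂=12, c₁=15, c₂=17, n=32
p_obs = C(20,8)·C(12,7)/C(32,15); sum pmf over tables with pmf ≤ p_obs
p-value (two-sided) = 0.46701
At α=0.1: p ≥ α → fail to reject H₀

reject H₀: no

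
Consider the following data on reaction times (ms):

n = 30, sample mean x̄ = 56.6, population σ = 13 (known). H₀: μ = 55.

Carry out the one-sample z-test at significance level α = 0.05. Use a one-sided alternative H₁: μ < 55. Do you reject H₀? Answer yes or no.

reject H₀: no

SE = σ/√n = 13/√30 = 2.3735
z = (x̄−μ₀)/SE = (56.6−55)/2.3735 = 0.6741
p-value (one-sided, H₁ less) = 0.74988
At α=0.05: p ≥ α → fail to reject H₀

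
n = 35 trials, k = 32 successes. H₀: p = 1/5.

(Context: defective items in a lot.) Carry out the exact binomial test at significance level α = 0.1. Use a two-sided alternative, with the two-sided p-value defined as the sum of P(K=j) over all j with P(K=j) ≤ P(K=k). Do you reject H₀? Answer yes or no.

reject H₀: yes

Exact binomial: n=35, k=32, p₀=1/5=0.2000
P(X=j) = C(n,j)·p₀^j·(1−p₀)^(n−j); p = Σ P(X=j) over j with P(X=j) ≤ P(X=32)
p-value (two-sided) = 0.00000
At α=0.1: p < α → reject H₀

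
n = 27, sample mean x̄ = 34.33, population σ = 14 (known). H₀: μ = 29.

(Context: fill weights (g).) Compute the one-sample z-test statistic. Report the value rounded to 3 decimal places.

test statistic = 1.978

SE = σ/√n = 14/√27 = 2.6943
z = (x̄−μ₀)/SE = (34.33−29)/2.6943 = 1.9782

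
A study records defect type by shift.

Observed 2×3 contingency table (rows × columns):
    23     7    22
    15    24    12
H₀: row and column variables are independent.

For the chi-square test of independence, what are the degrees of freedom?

degrees of freedom = 2

df = (r−1)(c−1) = (2−1)·(3−1) = 2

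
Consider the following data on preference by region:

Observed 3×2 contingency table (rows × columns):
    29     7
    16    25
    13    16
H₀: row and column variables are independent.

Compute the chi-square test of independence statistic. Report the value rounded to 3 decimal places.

Row totals [36, 41, 29], col totals [58, 48], n=106
χ² = (29−19.70)²/19.70 + (7−16.30)²/16.30 + (16−22.43)²/22.43 + (25−18.57)²/18.57 + (13−15.87)²/15.87 + (16−13.13)²/13.13 = 14.9198
df = 2

test statistic = 14.920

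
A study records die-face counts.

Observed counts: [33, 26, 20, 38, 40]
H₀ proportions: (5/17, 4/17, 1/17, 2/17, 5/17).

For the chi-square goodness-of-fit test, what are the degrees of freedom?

degrees of freedom = 4

df = k − 1 = 5 − 1 = 4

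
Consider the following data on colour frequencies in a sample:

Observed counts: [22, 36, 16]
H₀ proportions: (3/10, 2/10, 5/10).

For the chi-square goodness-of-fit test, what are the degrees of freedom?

degrees of freedom = 2

df = k − 1 = 3 − 1 = 2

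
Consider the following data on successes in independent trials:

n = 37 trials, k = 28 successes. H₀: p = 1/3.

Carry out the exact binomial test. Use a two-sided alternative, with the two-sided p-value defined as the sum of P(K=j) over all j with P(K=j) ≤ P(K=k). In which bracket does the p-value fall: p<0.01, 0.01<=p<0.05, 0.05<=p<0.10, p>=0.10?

Exact binomial: n=37, k=28, p₀=1/3=0.3333
P(X=j) = C(n,j)·p₀^j·(1−p₀)^(n−j); p = Σ P(X=j) over j with P(X=j) ≤ P(X=28)
p-value (two-sided) = 0.00000
→ bracket: p<0.01

p-value bracket: p<0.01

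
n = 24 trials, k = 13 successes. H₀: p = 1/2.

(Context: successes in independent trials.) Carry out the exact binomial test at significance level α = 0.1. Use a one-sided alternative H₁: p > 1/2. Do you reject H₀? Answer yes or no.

reject H₀: no

Exact binomial: n=24, k=13, p₀=1/2=0.5000
P(X≥13) from Σ C(n,i)·p₀^i·(1−p₀)^(n−i)
p-value (one-sided, H₁ greater) = 0.41941
At α=0.1: p ≥ α → fail to reject H₀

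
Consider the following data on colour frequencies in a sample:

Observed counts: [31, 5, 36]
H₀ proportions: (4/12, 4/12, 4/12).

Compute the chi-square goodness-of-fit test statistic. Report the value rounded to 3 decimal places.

n = 72; E_i = n·p_i = [24.00, 24.00, 24.00]
χ² = (31−24.00)²/24.00 + (5−24.00)²/24.00 + (36−24.00)²/24.00 = 23.0833
df = 2

test statistic = 23.083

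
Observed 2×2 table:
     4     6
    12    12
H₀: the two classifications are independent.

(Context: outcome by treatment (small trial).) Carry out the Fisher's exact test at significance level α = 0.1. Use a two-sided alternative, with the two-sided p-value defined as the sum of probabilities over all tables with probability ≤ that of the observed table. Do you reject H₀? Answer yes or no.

reject H₀: no

Margins: r₁=10, r₂=24, c₁=16, c₂=18, n=34
p_obs = C(10,4)·C(24,12)/C(34,16); sum pmf over tables with pmf ≤ p_obs
p-value (two-sided) = 0.71459
At α=0.1: p ≥ α → fail to reject H₀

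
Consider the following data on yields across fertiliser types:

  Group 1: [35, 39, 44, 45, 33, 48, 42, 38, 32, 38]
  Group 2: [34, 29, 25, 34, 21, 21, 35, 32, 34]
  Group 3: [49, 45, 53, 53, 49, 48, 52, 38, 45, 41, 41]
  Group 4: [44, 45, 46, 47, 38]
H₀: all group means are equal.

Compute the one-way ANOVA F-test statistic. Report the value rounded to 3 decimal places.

Group means [39.40, 29.44, 46.73, 44.00], grand mean 39.800
SSB = Σnᵢ(x̄ᵢ−x̄)² = 1582.796; SSW = ΣΣ(x−x̄ᵢ)² = 830.804
MSB = 1582.796/3 = 527.5987; MSW = 830.804/31 = 26.8001
F = MSB/MSW = 19.6864
df = (3, 31)

test statistic = 19.686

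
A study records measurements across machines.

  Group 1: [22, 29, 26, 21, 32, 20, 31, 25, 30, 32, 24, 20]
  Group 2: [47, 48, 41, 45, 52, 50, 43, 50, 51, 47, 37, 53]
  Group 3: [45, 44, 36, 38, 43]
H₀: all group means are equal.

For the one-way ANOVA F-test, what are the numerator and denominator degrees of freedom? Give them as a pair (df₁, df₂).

k = 3 groups, N = 29 total
df = (k−1, N−k) = (3−1, 29−3) = (2, 26)

degrees of freedom = [2, 26]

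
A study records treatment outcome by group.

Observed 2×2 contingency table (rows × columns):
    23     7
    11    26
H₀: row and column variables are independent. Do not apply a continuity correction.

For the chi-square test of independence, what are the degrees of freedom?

df = (r−1)(c−1) = (2−1)·(2−1) = 1

degrees of freedom = 1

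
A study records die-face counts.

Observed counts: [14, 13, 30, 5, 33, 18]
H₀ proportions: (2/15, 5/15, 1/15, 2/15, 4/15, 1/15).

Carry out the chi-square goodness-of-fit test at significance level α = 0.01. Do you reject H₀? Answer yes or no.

n = 113; E_i = n·p_i = [15.07, 37.67, 7.53, 15.07, 30.13, 7.53]
χ² = (14−15.07)²/15.07 + (13−37.67)²/37.67 + (30−7.53)²/7.53 + (5−15.07)²/15.07 + (33−30.13)²/30.13 + (18−7.53)²/7.53 = 104.7721
df = 5
p-value (upper-tail) = 0.00000
At α=0.01: p < α → reject H₀

reject H₀: yes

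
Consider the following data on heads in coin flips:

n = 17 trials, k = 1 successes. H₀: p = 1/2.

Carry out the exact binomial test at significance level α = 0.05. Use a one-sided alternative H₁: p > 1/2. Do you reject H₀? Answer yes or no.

reject H₀: no

Exact binomial: n=17, k=1, p₀=1/2=0.5000
P(X≥1) from Σ C(n,i)·p₀^i·(1−p₀)^(n−i)
p-value (one-sided, H₁ greater) = 0.99999
At α=0.05: p ≥ α → fail to reject H₀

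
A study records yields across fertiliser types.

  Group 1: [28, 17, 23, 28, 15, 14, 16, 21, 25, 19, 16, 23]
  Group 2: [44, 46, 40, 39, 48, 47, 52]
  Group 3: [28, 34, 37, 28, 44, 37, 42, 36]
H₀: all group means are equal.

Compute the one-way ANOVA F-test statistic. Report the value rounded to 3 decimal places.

test statistic = 55.526

Group means [20.42, 45.14, 35.75], grand mean 31.370
SSB = Σnᵢ(x̄ᵢ−x̄)² = 2921.022; SSW = ΣΣ(x−x̄ᵢ)² = 631.274
MSB = 2921.022/2 = 1460.5112; MSW = 631.274/24 = 26.3031
F = MSB/MSW = 55.5263
df = (2, 24)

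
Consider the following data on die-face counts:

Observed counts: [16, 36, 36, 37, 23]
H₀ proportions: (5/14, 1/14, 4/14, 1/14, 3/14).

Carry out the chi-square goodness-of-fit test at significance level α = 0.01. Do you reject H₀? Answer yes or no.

n = 148; E_i = n·p_i = [52.86, 10.57, 42.29, 10.57, 31.71]
χ² = (16−52.86)²/52.86 + (36−10.57)²/10.57 + (36−42.29)²/42.29 + (37−10.57)²/10.57 + (23−31.71)²/31.71 = 156.2667
df = 4
p-value (upper-tail) = 0.00000
At α=0.01: p < α → reject H₀

reject H₀: yes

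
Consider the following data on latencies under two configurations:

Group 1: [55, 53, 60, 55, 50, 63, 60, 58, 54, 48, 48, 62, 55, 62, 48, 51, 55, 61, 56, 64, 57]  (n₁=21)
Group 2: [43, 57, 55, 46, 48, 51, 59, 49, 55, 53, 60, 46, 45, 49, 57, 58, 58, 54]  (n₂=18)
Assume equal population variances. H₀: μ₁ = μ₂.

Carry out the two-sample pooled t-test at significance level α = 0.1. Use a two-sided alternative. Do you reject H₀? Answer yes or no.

x̄₁=55.952, s₁=5.084, n₁=21
x̄₂=52.389, s₂=5.381, n₂=18
s_p² = [20·5.084² + 17·5.381²]/37 = 27.2765
SE = √(s_p²·(1/21+1/18)) = 1.6776
t = (55.952−52.389)/1.6776 = 2.1242
df = 37
p-value (two-sided) = 0.04040
At α=0.1: p < α → reject H₀

reject H₀: yes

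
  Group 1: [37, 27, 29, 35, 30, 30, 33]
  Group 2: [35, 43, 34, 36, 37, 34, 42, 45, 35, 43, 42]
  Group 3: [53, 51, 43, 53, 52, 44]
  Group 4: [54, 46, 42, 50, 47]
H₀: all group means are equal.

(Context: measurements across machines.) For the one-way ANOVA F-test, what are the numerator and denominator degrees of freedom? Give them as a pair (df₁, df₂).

k = 4 groups, N = 29 total
df = (k−1, N−k) = (4−1, 29−4) = (3, 25)

degrees of freedom = [3, 25]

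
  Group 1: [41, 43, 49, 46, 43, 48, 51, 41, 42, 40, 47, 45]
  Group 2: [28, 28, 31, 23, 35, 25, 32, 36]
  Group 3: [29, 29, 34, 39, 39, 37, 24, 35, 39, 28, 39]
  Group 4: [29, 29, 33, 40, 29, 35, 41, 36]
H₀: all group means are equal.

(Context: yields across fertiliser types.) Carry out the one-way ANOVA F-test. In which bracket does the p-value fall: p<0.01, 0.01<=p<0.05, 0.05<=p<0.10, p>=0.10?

p-value bracket: p<0.01

Group means [44.67, 29.75, 33.82, 34.00], grand mean 36.359
SSB = Σnᵢ(x̄ᵢ−x̄)² = 1293.171; SSW = ΣΣ(x−x̄ᵢ)² = 747.803
MSB = 1293.171/3 = 431.0571; MSW = 747.803/35 = 21.3658
F = MSB/MSW = 20.1751
df = (3, 35)
p-value (upper-tail) = 0.00000
→ bracket: p<0.01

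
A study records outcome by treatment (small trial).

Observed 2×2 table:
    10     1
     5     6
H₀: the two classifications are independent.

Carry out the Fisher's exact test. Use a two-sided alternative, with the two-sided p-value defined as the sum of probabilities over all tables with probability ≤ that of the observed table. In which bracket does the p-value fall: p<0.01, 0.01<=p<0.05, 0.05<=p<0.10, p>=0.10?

Margins: r₁=11, r₂=11, c₁=15, c₂=7, n=22
p_obs = C(11,10)·C(11,5)/C(22,15); sum pmf over tables with pmf ≤ p_obs
p-value (two-sided) = 0.06347
→ bracket: 0.05<=p<0.10

p-value bracket: 0.05<=p<0.10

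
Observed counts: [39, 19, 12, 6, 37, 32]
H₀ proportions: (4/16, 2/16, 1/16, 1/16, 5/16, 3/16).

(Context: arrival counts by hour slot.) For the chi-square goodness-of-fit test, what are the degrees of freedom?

degrees of freedom = 5

df = k − 1 = 6 − 1 = 5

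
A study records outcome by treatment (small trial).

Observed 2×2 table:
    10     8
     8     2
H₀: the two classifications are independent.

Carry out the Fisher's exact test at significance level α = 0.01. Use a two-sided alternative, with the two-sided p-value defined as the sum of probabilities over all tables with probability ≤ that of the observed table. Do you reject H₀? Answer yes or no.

reject H₀: no

Margins: r₁=18, r₂=10, c₁=18, c₂=10, n=28
p_obs = C(18,10)·C(10,8)/C(28,18); sum pmf over tables with pmf ≤ p_obs
p-value (two-sided) = 0.24740
At α=0.01: p ≥ α → fail to reject H₀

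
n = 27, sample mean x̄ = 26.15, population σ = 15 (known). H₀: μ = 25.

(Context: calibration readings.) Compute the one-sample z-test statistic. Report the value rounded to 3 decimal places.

SE = σ/√n = 15/√27 = 2.8868
z = (x̄−μ₀)/SE = (26.15−25)/2.8868 = 0.3984

test statistic = 0.398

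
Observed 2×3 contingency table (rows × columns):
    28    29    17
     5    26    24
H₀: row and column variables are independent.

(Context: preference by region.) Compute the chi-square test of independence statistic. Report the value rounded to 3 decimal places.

test statistic = 14.914

Row totals [74, 55], col totals [33, 55, 41], n=129
χ² = (28−18.93)²/18.93 + (29−31.55)²/31.55 + (17−23.52)²/23.52 + (5−14.07)²/14.07 + (26−23.45)²/23.45 + (24−17.48)²/17.48 = 14.9142
df = 2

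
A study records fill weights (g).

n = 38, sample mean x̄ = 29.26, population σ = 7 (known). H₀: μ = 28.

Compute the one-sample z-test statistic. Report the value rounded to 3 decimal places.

SE = σ/√n = 7/√38 = 1.1355
z = (x̄−μ₀)/SE = (29.26−28)/1.1355 = 1.1096

test statistic = 1.110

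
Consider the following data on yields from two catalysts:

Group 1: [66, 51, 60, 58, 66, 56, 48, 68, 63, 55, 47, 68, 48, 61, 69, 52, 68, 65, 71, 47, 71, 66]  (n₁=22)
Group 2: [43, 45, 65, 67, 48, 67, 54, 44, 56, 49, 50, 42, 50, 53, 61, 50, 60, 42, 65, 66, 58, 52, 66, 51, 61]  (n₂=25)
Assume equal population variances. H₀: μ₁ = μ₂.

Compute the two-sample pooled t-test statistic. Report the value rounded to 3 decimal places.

x̄₁=60.182, s₁=8.376, n₁=22
x̄₂=54.600, s₂=8.480, n₂=25
s_p² = [21·8.376² + 24·8.480²]/45 = 71.0949
SE = √(s_p²·(1/22+1/25)) = 2.4648
t = (60.182−54.600)/2.4648 = 2.2646
df = 45

test statistic = 2.265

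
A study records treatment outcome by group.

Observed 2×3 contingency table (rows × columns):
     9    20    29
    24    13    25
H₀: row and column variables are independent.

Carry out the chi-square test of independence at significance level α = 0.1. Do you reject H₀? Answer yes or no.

Row totals [58, 62], col totals [33, 33, 54], n=120
χ² = (9−15.95)²/15.95 + (20−15.95)²/15.95 + (29−26.10)²/26.10 + (24−17.05)²/17.05 + (13−17.05)²/17.05 + (25−27.90)²/27.90 = 8.4754
df = 2
p-value (upper-tail) = 0.01444
At α=0.1: p < α → reject H₀

reject H₀: yes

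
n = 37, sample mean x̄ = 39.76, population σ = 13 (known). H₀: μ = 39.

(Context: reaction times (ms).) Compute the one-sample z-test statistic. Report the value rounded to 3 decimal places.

test statistic = 0.356

SE = σ/√n = 13/√37 = 2.1372
z = (x̄−μ₀)/SE = (39.76−39)/2.1372 = 0.3556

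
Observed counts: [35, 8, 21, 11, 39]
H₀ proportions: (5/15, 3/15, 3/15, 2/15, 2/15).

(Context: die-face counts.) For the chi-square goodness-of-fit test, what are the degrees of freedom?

df = k − 1 = 5 − 1 = 4

degrees of freedom = 4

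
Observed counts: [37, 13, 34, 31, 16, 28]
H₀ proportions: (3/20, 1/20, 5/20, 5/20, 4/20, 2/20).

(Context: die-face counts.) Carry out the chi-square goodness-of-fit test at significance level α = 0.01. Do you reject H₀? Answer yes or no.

n = 159; E_i = n·p_i = [23.85, 7.95, 39.75, 39.75, 31.80, 15.90]
χ² = (37−23.85)²/23.85 + (13−7.95)²/7.95 + (34−39.75)²/39.75 + (31−39.75)²/39.75 + (16−31.80)²/31.80 + (28−15.90)²/15.90 = 30.2746
df = 5
p-value (upper-tail) = 0.00001
At α=0.01: p < α → reject H₀

reject H₀: yes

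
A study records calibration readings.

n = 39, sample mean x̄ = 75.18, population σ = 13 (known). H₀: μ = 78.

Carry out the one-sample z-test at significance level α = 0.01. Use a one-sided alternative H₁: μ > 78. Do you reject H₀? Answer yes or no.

reject H₀: no

SE = σ/√n = 13/√39 = 2.0817
z = (x̄−μ₀)/SE = (75.18−78)/2.0817 = -1.3547
p-value (one-sided, H₁ greater) = 0.91224
At α=0.01: p ≥ α → fail to reject H₀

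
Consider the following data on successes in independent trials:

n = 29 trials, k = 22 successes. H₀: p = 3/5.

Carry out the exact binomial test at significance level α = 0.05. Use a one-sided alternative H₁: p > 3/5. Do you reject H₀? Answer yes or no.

reject H₀: no

Exact binomial: n=29, k=22, p₀=3/5=0.6000
P(X≥22) from Σ C(n,i)·p₀^i·(1−p₀)^(n−i)
p-value (one-sided, H₁ greater) = 0.05699
At α=0.05: p ≥ α → fail to reject H₀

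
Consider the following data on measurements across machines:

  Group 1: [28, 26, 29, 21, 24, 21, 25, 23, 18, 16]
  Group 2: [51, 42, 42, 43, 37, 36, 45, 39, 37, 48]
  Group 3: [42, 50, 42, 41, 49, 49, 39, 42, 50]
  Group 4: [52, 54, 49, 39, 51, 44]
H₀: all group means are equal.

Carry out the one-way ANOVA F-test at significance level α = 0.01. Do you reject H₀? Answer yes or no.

reject H₀: yes

Group means [23.10, 42.00, 44.89, 48.17], grand mean 38.400
SSB = Σnᵢ(x̄ᵢ−x̄)² = 3421.778; SSW = ΣΣ(x−x̄ᵢ)² = 698.622
MSB = 3421.778/3 = 1140.5926; MSW = 698.622/31 = 22.5362
F = MSB/MSW = 50.6116
df = (3, 31)
p-value (upper-tail) = 0.00000
At α=0.01: p < α → reject H₀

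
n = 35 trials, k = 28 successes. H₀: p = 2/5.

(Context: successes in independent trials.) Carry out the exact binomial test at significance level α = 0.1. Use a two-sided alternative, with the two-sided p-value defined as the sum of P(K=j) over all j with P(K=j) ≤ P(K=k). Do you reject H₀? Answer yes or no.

reject H₀: yes

Exact binomial: n=35, k=28, p₀=2/5=0.4000
P(X=j) = C(n,j)·p₀^j·(1−p₀)^(n−j); p = Σ P(X=j) over j with P(X=j) ≤ P(X=28)
p-value (two-sided) = 0.00000
At α=0.1: p < α → reject H₀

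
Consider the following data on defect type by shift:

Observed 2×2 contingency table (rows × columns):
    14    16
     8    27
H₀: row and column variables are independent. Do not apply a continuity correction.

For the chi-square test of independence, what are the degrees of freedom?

df = (r−1)(c−1) = (2−1)·(2−1) = 1

degrees of freedom = 1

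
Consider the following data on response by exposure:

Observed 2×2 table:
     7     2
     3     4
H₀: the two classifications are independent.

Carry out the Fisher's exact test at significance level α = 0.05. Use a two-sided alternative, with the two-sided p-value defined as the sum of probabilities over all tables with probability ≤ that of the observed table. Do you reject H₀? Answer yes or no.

reject H₀: no

Margins: r₁=9, r₂=7, c₁=10, c₂=6, n=16
p_obs = C(9,7)·C(7,3)/C(16,10); sum pmf over tables with pmf ≤ p_obs
p-value (two-sided) = 0.30245
At α=0.05: p ≥ α → fail to reject H₀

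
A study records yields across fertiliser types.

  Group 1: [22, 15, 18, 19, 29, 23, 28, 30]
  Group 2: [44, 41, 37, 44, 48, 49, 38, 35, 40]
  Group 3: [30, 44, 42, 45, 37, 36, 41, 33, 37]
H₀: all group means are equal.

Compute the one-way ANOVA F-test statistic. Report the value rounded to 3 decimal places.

Group means [23.00, 41.78, 38.33], grand mean 34.808
SSB = Σnᵢ(x̄ᵢ−x̄)² = 1664.483; SSW = ΣΣ(x−x̄ᵢ)² = 607.556
MSB = 1664.483/2 = 832.2415; MSW = 607.556/23 = 26.4155
F = MSB/MSW = 31.5058
df = (2, 23)

test statistic = 31.506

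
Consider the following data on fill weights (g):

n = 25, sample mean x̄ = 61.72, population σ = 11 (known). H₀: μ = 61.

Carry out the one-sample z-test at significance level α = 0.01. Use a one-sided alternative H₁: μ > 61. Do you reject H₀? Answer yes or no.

reject H₀: no

SE = σ/√n = 11/√25 = 2.2000
z = (x̄−μ₀)/SE = (61.72−61)/2.2000 = 0.3273
p-value (one-sided, H₁ greater) = 0.37173
At α=0.01: p ≥ α → fail to reject H₀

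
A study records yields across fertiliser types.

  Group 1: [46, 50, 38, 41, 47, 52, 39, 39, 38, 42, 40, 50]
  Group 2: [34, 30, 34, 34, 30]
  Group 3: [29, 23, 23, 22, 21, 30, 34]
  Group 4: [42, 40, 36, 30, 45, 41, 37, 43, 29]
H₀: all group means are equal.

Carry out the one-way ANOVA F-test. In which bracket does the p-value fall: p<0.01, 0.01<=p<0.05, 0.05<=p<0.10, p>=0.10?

p-value bracket: p<0.01

Group means [43.50, 32.40, 26.00, 38.11], grand mean 36.636
SSB = Σnᵢ(x̄ᵢ−x̄)² = 1466.547; SSW = ΣΣ(x−x̄ᵢ)² = 717.089
MSB = 1466.547/3 = 488.8492; MSW = 717.089/29 = 24.7272
F = MSB/MSW = 19.7697
df = (3, 29)
p-value (upper-tail) = 0.00000
→ bracket: p<0.01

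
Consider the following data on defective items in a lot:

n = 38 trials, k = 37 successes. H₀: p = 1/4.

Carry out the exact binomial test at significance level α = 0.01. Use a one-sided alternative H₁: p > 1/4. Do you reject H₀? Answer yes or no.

Exact binomial: n=38, k=37, p₀=1/4=0.2500
P(X≥37) from Σ C(n,i)·p₀^i·(1−p₀)^(n−i)
p-value (one-sided, H₁ greater) = 0.00000
At α=0.01: p < α → reject H₀

reject H₀: yes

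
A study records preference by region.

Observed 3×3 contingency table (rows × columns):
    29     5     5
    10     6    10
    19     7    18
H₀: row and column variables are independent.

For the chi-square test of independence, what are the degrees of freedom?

degrees of freedom = 4

df = (r−1)(c−1) = (3−1)·(3−1) = 4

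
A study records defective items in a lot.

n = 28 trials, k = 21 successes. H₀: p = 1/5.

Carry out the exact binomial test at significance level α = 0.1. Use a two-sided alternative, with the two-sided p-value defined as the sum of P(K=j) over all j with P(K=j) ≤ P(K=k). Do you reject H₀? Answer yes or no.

reject H₀: yes

Exact binomial: n=28, k=21, p₀=1/5=0.2000
P(X=j) = C(n,j)·p₀^j·(1−p₀)^(n−j); p = Σ P(X=j) over j with P(X=j) ≤ P(X=21)
p-value (two-sided) = 0.00000
At α=0.1: p < α → reject H₀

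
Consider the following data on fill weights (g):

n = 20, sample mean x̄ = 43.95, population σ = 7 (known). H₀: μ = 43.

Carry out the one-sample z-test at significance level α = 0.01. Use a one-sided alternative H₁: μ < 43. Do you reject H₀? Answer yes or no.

reject H₀: no

SE = σ/√n = 7/√20 = 1.5652
z = (x̄−μ₀)/SE = (43.95−43)/1.5652 = 0.6069
p-value (one-sided, H₁ less) = 0.72805
At α=0.01: p ≥ α → fail to reject H₀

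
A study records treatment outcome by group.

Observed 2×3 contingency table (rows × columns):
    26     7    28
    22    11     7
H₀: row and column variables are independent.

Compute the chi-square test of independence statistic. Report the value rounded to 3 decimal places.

test statistic = 9.883

Row totals [61, 40], col totals [48, 18, 35], n=101
χ² = (26−28.99)²/28.99 + (7−10.87)²/10.87 + (28−21.14)²/21.14 + (22−19.01)²/19.01 + (11−7.13)²/7.13 + (7−13.86)²/13.86 = 9.8831
df = 2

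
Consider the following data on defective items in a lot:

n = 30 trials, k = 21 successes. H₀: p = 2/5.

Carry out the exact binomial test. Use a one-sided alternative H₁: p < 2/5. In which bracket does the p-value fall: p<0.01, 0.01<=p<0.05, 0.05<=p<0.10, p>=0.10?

Exact binomial: n=30, k=21, p₀=2/5=0.4000
P(X≤21) from Σ C(n,i)·p₀^i·(1−p₀)^(n−i)
p-value (one-sided, H₁ less) = 0.99978
→ bracket: p>=0.10

p-value bracket: p>=0.10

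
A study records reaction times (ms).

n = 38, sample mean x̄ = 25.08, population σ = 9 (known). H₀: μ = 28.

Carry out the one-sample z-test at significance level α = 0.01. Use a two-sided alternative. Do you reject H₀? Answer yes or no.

SE = σ/√n = 9/√38 = 1.4600
z = (x̄−μ₀)/SE = (25.08−28)/1.4600 = -2.0000
p-value (two-sided) = 0.04550
At α=0.01: p ≥ α → fail to reject H₀

reject H₀: no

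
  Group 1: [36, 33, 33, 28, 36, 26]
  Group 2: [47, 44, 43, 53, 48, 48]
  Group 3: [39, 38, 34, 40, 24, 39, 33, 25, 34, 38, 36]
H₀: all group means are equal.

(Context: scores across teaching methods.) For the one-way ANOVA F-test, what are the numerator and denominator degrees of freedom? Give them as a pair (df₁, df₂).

degrees of freedom = [2, 20]

k = 3 groups, N = 23 total
df = (k−1, N−k) = (3−1, 23−3) = (2, 20)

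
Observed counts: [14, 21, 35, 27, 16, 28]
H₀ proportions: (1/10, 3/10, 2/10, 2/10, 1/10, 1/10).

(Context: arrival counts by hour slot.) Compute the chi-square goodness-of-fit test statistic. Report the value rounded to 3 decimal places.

test statistic = 26.376

n = 141; E_i = n·p_i = [14.10, 42.30, 28.20, 28.20, 14.10, 14.10]
χ² = (14−14.10)²/14.10 + (21−42.30)²/42.30 + (35−28.20)²/28.20 + (27−28.20)²/28.20 + (16−14.10)²/14.10 + (28−14.10)²/14.10 = 26.3759
df = 5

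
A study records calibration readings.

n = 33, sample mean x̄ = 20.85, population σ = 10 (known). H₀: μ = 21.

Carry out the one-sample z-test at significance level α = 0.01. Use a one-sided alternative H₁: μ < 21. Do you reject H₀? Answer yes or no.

SE = σ/√n = 10/√33 = 1.7408
z = (x̄−μ₀)/SE = (20.85−21)/1.7408 = -0.0862
p-value (one-sided, H₁ less) = 0.46567
At α=0.01: p ≥ α → fail to reject H₀

reject H₀: no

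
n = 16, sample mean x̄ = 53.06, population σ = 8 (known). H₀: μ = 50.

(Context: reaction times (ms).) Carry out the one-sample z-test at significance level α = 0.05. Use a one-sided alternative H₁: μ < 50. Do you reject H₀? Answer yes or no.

SE = σ/√n = 8/√16 = 2.0000
z = (x̄−μ₀)/SE = (53.06−50)/2.0000 = 1.5300
p-value (one-sided, H₁ less) = 0.93699
At α=0.05: p ≥ α → fail to reject H₀

reject H₀: no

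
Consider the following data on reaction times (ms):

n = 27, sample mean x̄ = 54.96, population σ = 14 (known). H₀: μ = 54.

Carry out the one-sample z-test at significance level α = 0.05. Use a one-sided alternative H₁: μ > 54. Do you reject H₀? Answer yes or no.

SE = σ/√n = 14/√27 = 2.6943
z = (x̄−μ₀)/SE = (54.96−54)/2.6943 = 0.3563
p-value (one-sided, H₁ greater) = 0.36081
At α=0.05: p ≥ α → fail to reject H₀

reject H₀: no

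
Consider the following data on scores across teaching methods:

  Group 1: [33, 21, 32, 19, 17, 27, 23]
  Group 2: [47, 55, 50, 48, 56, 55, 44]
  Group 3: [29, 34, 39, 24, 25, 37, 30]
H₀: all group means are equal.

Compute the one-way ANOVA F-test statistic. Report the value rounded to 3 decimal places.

Group means [24.57, 50.71, 31.14], grand mean 35.476
SSB = Σnᵢ(x̄ᵢ−x̄)² = 2589.238; SSW = ΣΣ(x−x̄ᵢ)² = 566.000
MSB = 2589.238/2 = 1294.6190; MSW = 566.000/18 = 31.4444
F = MSB/MSW = 41.1716
df = (2, 18)

test statistic = 41.172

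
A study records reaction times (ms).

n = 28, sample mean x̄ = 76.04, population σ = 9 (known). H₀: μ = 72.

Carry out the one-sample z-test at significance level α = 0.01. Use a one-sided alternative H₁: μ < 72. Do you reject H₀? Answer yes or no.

reject H₀: no

SE = σ/√n = 9/√28 = 1.7008
z = (x̄−μ₀)/SE = (76.04−72)/1.7008 = 2.3753
p-value (one-sided, H₁ less) = 0.99123
At α=0.01: p ≥ α → fail to reject H₀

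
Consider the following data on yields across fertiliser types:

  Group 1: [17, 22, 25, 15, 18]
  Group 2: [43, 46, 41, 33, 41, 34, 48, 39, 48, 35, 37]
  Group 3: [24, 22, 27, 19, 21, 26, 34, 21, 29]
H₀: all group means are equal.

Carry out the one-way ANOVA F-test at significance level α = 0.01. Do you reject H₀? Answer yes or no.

reject H₀: yes

Group means [19.40, 40.45, 24.78], grand mean 30.600
SSB = Σnᵢ(x̄ᵢ−x̄)² = 2000.517; SSW = ΣΣ(x−x̄ᵢ)² = 537.483
MSB = 2000.517/2 = 1000.2586; MSW = 537.483/22 = 24.4310
F = MSB/MSW = 40.9421
df = (2, 22)
p-value (upper-tail) = 0.00000
At α=0.01: p < α → reject H₀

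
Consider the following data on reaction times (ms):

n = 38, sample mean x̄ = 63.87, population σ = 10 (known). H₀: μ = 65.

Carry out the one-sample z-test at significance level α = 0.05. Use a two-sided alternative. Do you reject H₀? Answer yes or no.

SE = σ/√n = 10/√38 = 1.6222
z = (x̄−μ₀)/SE = (63.87−65)/1.6222 = -0.6966
p-value (two-sided) = 0.48607
At α=0.05: p ≥ α → fail to reject H₀

reject H₀: no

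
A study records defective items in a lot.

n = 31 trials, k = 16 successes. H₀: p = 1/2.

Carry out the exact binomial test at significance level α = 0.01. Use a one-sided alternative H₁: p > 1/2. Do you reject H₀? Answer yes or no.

reject H₀: no

Exact binomial: n=31, k=16, p₀=1/2=0.5000
P(X≥16) from Σ C(n,i)·p₀^i·(1−p₀)^(n−i)
p-value (one-sided, H₁ greater) = 0.50000
At α=0.01: p ≥ α → fail to reject H₀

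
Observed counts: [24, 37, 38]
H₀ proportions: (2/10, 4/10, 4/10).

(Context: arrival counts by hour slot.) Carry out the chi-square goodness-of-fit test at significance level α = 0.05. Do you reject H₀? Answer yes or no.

reject H₀: no

n = 99; E_i = n·p_i = [19.80, 39.60, 39.60]
χ² = (24−19.80)²/19.80 + (37−39.60)²/39.60 + (38−39.60)²/39.60 = 1.1263
df = 2
p-value (upper-tail) = 0.56942
At α=0.05: p ≥ α → fail to reject H₀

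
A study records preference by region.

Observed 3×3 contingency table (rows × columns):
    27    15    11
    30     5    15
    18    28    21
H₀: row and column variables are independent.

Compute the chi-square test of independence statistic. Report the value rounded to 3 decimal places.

test statistic = 19.529

Row totals [53, 50, 67], col totals [75, 48, 47], n=170
χ² = (27−23.38)²/23.38 + (15−14.96)²/14.96 + (11−14.65)²/14.65 + (30−22.06)²/22.06 + (5−14.12)²/14.12 + (15−13.82)²/13.82 + (18−29.56)²/29.56 + (28−18.92)²/18.92 + (21−18.52)²/18.52 = 19.5294
df = 4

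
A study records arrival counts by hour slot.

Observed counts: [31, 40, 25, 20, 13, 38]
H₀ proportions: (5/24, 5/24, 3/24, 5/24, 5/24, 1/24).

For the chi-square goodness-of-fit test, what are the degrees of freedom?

degrees of freedom = 5

df = k − 1 = 6 − 1 = 5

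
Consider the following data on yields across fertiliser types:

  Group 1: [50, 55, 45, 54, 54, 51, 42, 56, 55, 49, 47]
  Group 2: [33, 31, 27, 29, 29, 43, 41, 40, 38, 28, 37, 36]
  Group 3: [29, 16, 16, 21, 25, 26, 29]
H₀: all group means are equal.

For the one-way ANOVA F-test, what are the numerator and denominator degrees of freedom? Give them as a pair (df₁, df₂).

degrees of freedom = [2, 27]

k = 3 groups, N = 30 total
df = (k−1, N−k) = (3−1, 30−3) = (2, 27)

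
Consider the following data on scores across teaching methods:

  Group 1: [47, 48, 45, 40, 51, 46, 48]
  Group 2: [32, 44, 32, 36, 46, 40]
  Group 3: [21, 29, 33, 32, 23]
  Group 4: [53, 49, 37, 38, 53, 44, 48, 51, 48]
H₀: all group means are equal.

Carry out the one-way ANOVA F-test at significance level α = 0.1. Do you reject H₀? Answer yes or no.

Group means [46.43, 38.33, 27.60, 46.78], grand mean 41.259
SSB = Σnᵢ(x̄ᵢ−x̄)² = 1445.382; SSW = ΣΣ(x−x̄ᵢ)² = 647.803
MSB = 1445.382/3 = 481.7940; MSW = 647.803/23 = 28.1654
F = MSB/MSW = 17.1059
df = (3, 23)
p-value (upper-tail) = 0.00000
At α=0.1: p < α → reject H₀

reject H₀: yes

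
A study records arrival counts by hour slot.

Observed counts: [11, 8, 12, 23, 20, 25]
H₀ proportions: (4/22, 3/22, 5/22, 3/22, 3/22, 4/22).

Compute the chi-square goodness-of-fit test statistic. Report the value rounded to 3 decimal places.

n = 99; E_i = n·p_i = [18.00, 13.50, 22.50, 13.50, 13.50, 18.00]
χ² = (11−18.00)²/18.00 + (8−13.50)²/13.50 + (12−22.50)²/22.50 + (23−13.50)²/13.50 + (20−13.50)²/13.50 + (25−18.00)²/18.00 = 22.4000
df = 5

test statistic = 22.400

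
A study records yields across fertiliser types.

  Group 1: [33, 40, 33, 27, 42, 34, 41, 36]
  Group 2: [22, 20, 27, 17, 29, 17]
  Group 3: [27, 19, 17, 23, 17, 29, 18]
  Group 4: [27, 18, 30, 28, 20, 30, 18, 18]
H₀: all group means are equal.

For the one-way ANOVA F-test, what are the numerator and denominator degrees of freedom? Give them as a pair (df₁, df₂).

k = 4 groups, N = 29 total
df = (k−1, N−k) = (4−1, 29−4) = (3, 25)

degrees of freedom = [3, 25]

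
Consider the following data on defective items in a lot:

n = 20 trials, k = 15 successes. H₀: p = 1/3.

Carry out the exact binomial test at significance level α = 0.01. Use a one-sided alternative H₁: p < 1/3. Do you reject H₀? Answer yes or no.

reject H₀: no

Exact binomial: n=20, k=15, p₀=1/3=0.3333
P(X≤15) from Σ C(n,i)·p₀^i·(1−p₀)^(n−i)
p-value (one-sided, H₁ less) = 0.99997
At α=0.01: p ≥ α → fail to reject H₀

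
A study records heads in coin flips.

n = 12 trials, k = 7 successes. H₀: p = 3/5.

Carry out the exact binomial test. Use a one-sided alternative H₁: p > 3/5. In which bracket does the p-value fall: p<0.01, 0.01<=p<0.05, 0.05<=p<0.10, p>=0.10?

p-value bracket: p>=0.10

Exact binomial: n=12, k=7, p₀=3/5=0.6000
P(X≥7) from Σ C(n,i)·p₀^i·(1−p₀)^(n−i)
p-value (one-sided, H₁ greater) = 0.66521
→ bracket: p>=0.10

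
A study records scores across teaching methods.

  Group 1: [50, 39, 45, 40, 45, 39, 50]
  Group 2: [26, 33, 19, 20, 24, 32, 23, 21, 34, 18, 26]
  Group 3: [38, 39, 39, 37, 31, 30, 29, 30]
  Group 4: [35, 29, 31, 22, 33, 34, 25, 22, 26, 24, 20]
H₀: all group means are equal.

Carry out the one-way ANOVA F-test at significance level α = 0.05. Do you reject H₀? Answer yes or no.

Group means [44.00, 25.09, 34.12, 27.36], grand mean 31.297
SSB = Σnᵢ(x̄ᵢ−x̄)² = 1787.400; SSW = ΣΣ(x−x̄ᵢ)² = 888.330
MSB = 1787.400/3 = 595.8001; MSW = 888.330/33 = 26.9191
F = MSB/MSW = 22.1330
df = (3, 33)
p-value (upper-tail) = 0.00000
At α=0.05: p < α → reject H₀

reject H₀: yes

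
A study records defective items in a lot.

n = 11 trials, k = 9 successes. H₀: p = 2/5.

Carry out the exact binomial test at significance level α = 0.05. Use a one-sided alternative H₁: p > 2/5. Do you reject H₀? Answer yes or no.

Exact binomial: n=11, k=9, p₀=2/5=0.4000
P(X≥9) from Σ C(n,i)·p₀^i·(1−p₀)^(n−i)
p-value (one-sided, H₁ greater) = 0.00592
At α=0.05: p < α → reject H₀

reject H₀: yes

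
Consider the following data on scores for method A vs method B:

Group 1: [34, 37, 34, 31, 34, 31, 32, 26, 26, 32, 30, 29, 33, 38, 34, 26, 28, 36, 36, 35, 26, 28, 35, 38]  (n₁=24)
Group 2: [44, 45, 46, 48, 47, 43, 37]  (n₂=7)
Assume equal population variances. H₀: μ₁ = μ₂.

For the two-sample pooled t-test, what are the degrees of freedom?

degrees of freedom = 29

df = n₁ + n₂ − 2 = 24 + 7 − 2 = 29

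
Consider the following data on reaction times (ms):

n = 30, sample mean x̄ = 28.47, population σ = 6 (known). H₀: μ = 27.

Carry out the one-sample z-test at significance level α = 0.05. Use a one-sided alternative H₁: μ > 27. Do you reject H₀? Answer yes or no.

reject H₀: no

SE = σ/√n = 6/√30 = 1.0954
z = (x̄−μ₀)/SE = (28.47−27)/1.0954 = 1.3419
p-value (one-sided, H₁ greater) = 0.08981
At α=0.05: p ≥ α → fail to reject H₀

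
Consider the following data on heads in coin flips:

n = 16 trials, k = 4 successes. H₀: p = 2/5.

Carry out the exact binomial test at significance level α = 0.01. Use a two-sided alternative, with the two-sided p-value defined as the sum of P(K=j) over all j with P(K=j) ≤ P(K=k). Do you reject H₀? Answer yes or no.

reject H₀: no

Exact binomial: n=16, k=4, p₀=2/5=0.4000
P(X=j) = C(n,j)·p₀^j·(1−p₀)^(n−j); p = Σ P(X=j) over j with P(X=j) ≤ P(X=4)
p-value (two-sided) = 0.30884
At α=0.01: p ≥ α → fail to reject H₀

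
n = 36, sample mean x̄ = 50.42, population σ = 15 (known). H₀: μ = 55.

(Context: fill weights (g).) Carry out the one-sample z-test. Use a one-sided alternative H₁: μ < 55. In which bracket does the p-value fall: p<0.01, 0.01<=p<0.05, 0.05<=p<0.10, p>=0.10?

p-value bracket: 0.01<=p<0.05

SE = σ/√n = 15/√36 = 2.5000
z = (x̄−μ₀)/SE = (50.42−55)/2.5000 = -1.8320
p-value (one-sided, H₁ less) = 0.03348
→ bracket: 0.01<=p<0.05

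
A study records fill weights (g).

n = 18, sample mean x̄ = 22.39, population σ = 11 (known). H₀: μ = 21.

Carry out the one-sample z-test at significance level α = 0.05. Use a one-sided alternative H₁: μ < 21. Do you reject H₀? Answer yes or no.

SE = σ/√n = 11/√18 = 2.5927
z = (x̄−μ₀)/SE = (22.39−21)/2.5927 = 0.5361
p-value (one-sided, H₁ less) = 0.70406
At α=0.05: p ≥ α → fail to reject H₀

reject H₀: no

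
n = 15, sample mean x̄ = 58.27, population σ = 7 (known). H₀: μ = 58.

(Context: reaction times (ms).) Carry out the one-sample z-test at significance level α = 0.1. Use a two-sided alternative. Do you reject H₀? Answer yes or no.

SE = σ/√n = 7/√15 = 1.8074
z = (x̄−μ₀)/SE = (58.27−58)/1.8074 = 0.1494
p-value (two-sided) = 0.88125
At α=0.1: p ≥ α → fail to reject H₀

reject H₀: no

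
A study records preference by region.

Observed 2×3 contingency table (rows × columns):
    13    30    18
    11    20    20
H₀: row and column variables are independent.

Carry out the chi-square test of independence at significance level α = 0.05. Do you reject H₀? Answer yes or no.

reject H₀: no

Row totals [61, 51], col totals [24, 50, 38], n=112
χ² = (13−13.07)²/13.07 + (30−27.23)²/27.23 + (18−20.70)²/20.70 + (11−10.93)²/10.93 + (20−22.77)²/22.77 + (20−17.30)²/17.30 = 1.3902
df = 2
p-value (upper-tail) = 0.49904
At α=0.05: p ≥ α → fail to reject H₀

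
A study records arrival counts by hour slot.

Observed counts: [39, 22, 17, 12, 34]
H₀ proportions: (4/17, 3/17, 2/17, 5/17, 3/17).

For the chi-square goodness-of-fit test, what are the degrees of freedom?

df = k − 1 = 5 − 1 = 4

degrees of freedom = 4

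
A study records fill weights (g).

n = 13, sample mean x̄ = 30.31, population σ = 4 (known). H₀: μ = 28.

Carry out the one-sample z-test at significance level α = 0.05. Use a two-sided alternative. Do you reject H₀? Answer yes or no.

SE = σ/√n = 4/√13 = 1.1094
z = (x̄−μ₀)/SE = (30.31−28)/1.1094 = 2.0822
p-value (two-sided) = 0.03732
At α=0.05: p < α → reject H₀

reject H₀: yes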